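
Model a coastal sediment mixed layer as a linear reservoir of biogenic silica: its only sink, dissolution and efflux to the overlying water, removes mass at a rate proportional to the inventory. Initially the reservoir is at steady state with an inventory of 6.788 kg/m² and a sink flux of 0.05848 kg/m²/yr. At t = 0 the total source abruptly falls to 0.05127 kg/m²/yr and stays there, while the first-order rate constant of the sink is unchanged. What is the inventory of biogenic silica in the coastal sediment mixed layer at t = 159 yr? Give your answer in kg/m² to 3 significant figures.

6.16 kg/m²

The sink rate constant is k = F₀/M₀ = 0.05848/6.788 = 0.008615 yr⁻¹.
Solving dM/dt = F₁ − kM with M(0) = M₀ gives M(t) = F₁/k + (M₀ − F₁/k)·e^(−kt).
F₁/k = 0.05127/0.008615 = 5.9511 kg/m²; kt = 0.008615 × 159 = 1.370, e^(−kt) = 0.2542.
M(159) = 5.9511 + (6.788 − 5.9511) × 0.2542 = 5.9511 + 0.2127 = 6.1638 kg/m².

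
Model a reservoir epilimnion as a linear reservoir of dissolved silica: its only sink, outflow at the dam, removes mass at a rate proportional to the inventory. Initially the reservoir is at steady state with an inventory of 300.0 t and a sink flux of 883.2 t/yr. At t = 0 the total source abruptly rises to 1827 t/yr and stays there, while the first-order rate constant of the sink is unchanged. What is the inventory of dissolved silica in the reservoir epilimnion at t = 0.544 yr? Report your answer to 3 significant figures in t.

Residence time τ = M₀/F₀ = 0.3397 yr. The eventual steady state is M_∞ = M₀·(F₁/F₀) = 300.0 × 1827/883.2 = 620.58 t.
The anomaly ΔM(t) = M(t) − M_∞ decays as ΔM₀·e^(−t/τ) with ΔM₀ = 300.0 − 620.58 = −320.6 t.
At t = 0.544 yr, e^(−t/τ) = e^(−1.602) = 0.2016, so ΔM = −64.63 t and M = 620.58 − 64.63 = 555.96 t.

556 t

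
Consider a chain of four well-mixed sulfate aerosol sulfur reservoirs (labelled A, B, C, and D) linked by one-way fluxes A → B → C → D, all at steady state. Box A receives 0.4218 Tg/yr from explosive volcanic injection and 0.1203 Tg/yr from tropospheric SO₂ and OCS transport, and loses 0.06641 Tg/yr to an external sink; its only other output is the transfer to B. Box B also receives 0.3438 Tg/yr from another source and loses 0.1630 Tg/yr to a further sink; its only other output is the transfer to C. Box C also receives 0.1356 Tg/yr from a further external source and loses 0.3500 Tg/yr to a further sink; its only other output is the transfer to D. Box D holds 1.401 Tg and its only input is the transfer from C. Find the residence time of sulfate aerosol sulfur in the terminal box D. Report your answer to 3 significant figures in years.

3.17 yr

Box A: F(A→B) = (0.4218 + 0.1203) − 0.06641 = 0.47569 Tg/yr.
Box B: F(B→C) = (0.47569 + 0.3438) − 0.1630 = 0.65649 Tg/yr.
Box C: F(C→D) = (0.65649 + 0.1356) − 0.3500 = 0.44209 Tg/yr.
Box D throughput = its input = 0.44209 Tg/yr; τ = 1.401 / 0.44209 = 3.169 yr.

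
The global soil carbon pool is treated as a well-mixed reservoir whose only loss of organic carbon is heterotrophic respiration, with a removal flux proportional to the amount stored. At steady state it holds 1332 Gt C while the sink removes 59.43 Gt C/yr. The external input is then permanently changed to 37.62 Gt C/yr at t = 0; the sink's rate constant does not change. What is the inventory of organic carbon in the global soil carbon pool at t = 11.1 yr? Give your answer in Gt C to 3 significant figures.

Residence time τ = M₀/F₀ = 22.41 yr. The eventual steady state is M_∞ = M₀·(F₁/F₀) = 1332 × 37.62/59.43 = 843.17 Gt C.
The anomaly ΔM(t) = M(t) − M_∞ decays as ΔM₀·e^(−t/τ) with ΔM₀ = 1332 − 843.17 = 488.8 Gt C.
At t = 11.1 yr, e^(−t/τ) = e^(−0.4952) = 0.6094, so ΔM = 297.9 Gt C and M = 843.17 + 297.9 = 1141.1 Gt C.

1140 Gt C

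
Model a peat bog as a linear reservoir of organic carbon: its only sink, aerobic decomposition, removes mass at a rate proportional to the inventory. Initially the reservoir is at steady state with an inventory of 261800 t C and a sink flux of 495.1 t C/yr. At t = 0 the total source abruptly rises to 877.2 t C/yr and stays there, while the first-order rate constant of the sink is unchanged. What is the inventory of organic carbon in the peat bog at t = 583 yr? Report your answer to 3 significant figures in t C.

397000 t C

τ = M₀/F₀ = 261800/495.1 = 528.8 yr; rate constant k = 1/τ.
New steady state M_∞ = F₁/k = F₁·τ = 877.2 × 528.8 = 463850 t C.
M(t) = M_∞ + (M₀ − M_∞)·e^(−t/τ); t/τ = 583/528.8 = 1.103, so e^(−t/τ) = 0.3320.
M(t) = 463850 − 202000 × 0.3320 = 396760 t C.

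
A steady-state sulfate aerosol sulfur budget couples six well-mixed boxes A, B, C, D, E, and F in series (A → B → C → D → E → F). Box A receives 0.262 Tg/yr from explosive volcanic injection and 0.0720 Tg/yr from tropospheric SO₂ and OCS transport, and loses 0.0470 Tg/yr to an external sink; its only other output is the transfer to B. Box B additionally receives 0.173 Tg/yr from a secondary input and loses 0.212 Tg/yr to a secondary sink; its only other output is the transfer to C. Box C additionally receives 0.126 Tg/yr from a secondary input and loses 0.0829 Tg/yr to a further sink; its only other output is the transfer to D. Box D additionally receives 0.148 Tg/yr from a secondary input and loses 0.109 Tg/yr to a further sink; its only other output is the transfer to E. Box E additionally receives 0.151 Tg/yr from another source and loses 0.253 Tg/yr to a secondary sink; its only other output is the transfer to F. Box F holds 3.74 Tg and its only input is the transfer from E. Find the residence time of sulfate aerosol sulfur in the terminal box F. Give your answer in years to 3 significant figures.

Box A: F(A→B) = (0.262 + 0.0720) − 0.0470 = 0.28700 Tg/yr.
Box B: F(B→C) = (0.28700 + 0.173) − 0.212 = 0.24800 Tg/yr.
Box C: F(C→D) = (0.24800 + 0.126) − 0.0829 = 0.29110 Tg/yr.
Box D: F(D→E) = (0.29110 + 0.148) − 0.109 = 0.33010 Tg/yr.
Box E: F(E→F) = (0.33010 + 0.151) − 0.253 = 0.22810 Tg/yr.
Box F throughput = its input = 0.22810 Tg/yr; τ = 3.74 / 0.22810 = 16.40 yr.

16.4 yr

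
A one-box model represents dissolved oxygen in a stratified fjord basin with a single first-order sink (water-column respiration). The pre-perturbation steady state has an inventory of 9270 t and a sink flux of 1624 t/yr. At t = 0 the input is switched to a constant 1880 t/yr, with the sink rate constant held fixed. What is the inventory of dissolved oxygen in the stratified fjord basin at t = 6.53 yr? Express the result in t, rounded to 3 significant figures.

10300 t

Residence time τ = M₀/F₀ = 5.708 yr. The eventual steady state is M_∞ = M₀·(F₁/F₀) = 9270 × 1880/1624 = 10731 t.
The anomaly ΔM(t) = M(t) − M_∞ decays as ΔM₀·e^(−t/τ) with ΔM₀ = 9270 − 10731 = −1461 t.
At t = 6.53 yr, e^(−t/τ) = e^(−1.144) = 0.3185, so ΔM = −465.5 t and M = 10731 − 465.5 = 10266 t.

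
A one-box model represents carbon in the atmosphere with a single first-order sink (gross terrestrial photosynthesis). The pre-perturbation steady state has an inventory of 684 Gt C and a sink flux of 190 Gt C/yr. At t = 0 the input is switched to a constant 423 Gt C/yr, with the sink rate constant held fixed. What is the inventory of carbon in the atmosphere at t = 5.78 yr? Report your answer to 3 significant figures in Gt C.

1350 Gt C

Residence time τ = M₀/F₀ = 3.600 yr. The eventual steady state is M_∞ = M₀·(F₁/F₀) = 684 × 423/190 = 1522.8 Gt C.
The anomaly ΔM(t) = M(t) − M_∞ decays as ΔM₀·e^(−t/τ) with ΔM₀ = 684 − 1522.8 = −838.8 Gt C.
At t = 5.78 yr, e^(−t/τ) = e^(−1.606) = 0.2008, so ΔM = −168.4 Gt C and M = 1522.8 − 168.4 = 1354.4 Gt C.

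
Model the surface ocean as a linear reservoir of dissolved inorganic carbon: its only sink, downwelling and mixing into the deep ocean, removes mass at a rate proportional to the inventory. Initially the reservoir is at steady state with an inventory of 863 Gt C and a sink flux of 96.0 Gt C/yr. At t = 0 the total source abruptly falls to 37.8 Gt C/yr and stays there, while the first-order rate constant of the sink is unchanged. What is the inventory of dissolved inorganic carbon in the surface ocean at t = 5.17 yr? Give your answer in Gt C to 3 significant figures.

634 Gt C

τ = M₀/F₀ = 863/96.0 = 8.990 yr; rate constant k = 1/τ.
New steady state M_∞ = F₁/k = F₁·τ = 37.8 × 8.990 = 339.81 Gt C.
M(t) = M_∞ + (M₀ − M_∞)·e^(−t/τ); t/τ = 5.17/8.990 = 0.5751, so e^(−t/τ) = 0.5626.
M(t) = 339.81 + 523.2 × 0.5626 = 634.18 Gt C.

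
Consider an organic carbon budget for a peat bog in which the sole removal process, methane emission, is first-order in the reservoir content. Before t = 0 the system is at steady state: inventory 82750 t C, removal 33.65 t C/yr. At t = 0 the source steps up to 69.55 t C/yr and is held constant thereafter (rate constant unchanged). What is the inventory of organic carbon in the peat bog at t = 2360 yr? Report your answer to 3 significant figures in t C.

137000 t C

Residence time τ = M₀/F₀ = 2459 yr. The eventual steady state is M_∞ = M₀·(F₁/F₀) = 82750 × 69.55/33.65 = 171030 t C.
The anomaly ΔM(t) = M(t) − M_∞ decays as ΔM₀·e^(−t/τ) with ΔM₀ = 82750 − 171030 = −88280 t C.
At t = 2360 yr, e^(−t/τ) = e^(−0.9597) = 0.3830, so ΔM = −33810 t C and M = 171030 − 33810 = 137220 t C.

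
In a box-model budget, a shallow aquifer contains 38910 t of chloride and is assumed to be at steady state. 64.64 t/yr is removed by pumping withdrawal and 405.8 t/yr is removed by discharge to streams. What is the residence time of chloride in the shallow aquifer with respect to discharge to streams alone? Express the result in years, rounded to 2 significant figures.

Residence time with respect to a single sink: τ = M / F_sink.
τ = 38910 / 405.8 = 95.88 yr.

96 yr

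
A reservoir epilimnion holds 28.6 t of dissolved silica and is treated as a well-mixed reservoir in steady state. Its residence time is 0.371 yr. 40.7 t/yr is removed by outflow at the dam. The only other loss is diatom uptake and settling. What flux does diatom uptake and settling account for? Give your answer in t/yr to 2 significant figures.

Total removal F = M/τ = 28.6 / 0.371 = 77.09 t/yr.
Diatom uptake and settling = F − (40.7) = 77.09 − 40.70 = 36.39 t/yr.

36 t/yr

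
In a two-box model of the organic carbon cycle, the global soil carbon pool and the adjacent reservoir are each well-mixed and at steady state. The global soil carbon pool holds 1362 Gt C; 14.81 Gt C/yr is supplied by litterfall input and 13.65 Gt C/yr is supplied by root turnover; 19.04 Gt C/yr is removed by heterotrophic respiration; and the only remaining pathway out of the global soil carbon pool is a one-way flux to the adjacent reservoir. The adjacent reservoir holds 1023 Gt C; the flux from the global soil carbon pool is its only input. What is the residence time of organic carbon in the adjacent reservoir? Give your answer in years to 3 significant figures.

Balance the global soil carbon pool: ΣF_in = 14.81 + 13.65 = 28.460 Gt C/yr.
Flux to the adjacent reservoir = ΣF_in − (19.04) = 9.4200 Gt C/yr.
At steady state the output of the adjacent reservoir equals its input, 9.4200 Gt C/yr.
τ = M / F = 1023 / 9.4200 = 108.6 yr.

109 yr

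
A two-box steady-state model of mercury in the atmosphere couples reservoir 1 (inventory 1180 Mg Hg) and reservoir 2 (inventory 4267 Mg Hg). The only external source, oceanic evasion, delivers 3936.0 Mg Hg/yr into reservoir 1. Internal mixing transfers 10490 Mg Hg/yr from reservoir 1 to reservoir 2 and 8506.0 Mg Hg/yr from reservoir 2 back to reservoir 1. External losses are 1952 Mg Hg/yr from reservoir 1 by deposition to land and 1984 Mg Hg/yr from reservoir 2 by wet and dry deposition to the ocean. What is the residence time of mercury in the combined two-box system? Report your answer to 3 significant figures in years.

1.38 yr

Treat the two boxes together as one reservoir: the mixing fluxes between them are internal recycling, so τ = ΣM / Σ(external losses).
M_total = 1180 + 4267 = 5447.0 Mg Hg.
ΣF_external_out = 1952 + 1984 = 3936.0 Mg Hg/yr.
τ = M_total / ΣF_ext = 5447.0 / 3936.0 = 1.384 yr.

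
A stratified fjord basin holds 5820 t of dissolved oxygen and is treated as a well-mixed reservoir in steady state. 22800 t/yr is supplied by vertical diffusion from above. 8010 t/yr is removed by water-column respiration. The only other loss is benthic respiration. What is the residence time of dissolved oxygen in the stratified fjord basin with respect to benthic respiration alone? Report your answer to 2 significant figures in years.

0.39 yr

At steady state ΣF_in = ΣF_out.
ΣF_in = 22800 t/yr.
Benthic respiration flux = ΣF_in − (8010) = 22800 − 8010 = 14790 t/yr.
τ = M / F = 5820 / 14790 = 0.3935 yr.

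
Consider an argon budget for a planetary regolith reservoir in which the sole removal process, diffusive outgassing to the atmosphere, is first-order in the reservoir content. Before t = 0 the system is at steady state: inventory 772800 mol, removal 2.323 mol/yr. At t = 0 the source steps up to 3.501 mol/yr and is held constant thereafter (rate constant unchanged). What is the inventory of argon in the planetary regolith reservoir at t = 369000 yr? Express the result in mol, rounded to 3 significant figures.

τ = M₀/F₀ = 772800/2.323 = 332700 yr; rate constant k = 1/τ.
New steady state M_∞ = F₁/k = F₁·τ = 3.501 × 332700 = 1.1647×10^6 mol.
M(t) = M_∞ + (M₀ − M_∞)·e^(−t/τ); t/τ = 369000/332700 = 1.109, so e^(−t/τ) = 0.3298.
M(t) = 1.1647×10^6 − 391900 × 0.3298 = 1.0354×10^6 mol.

1.04×10^6 mol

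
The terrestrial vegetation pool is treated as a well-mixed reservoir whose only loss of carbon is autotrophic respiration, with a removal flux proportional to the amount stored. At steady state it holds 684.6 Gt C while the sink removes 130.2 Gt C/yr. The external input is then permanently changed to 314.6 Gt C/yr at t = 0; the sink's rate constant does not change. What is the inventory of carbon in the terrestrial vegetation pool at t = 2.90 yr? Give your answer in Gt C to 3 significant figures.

τ = M₀/F₀ = 684.6/130.2 = 5.258 yr; rate constant k = 1/τ.
New steady state M_∞ = F₁/k = F₁·τ = 314.6 × 5.258 = 1654.2 Gt C.
M(t) = M_∞ + (M₀ − M_∞)·e^(−t/τ); t/τ = 2.90/5.258 = 0.5515, so e^(−t/τ) = 0.5761.
M(t) = 1654.2 − 969.6 × 0.5761 = 1095.6 Gt C.

1100 Gt C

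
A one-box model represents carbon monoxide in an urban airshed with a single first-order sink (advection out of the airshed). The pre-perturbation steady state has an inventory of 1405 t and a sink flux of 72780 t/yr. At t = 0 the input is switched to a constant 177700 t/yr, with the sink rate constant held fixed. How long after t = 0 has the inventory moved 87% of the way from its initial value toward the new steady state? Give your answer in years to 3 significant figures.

0.0394 yr

τ = M₀/F₀ = 1405/72780 = 0.01930 yr.
The remaining gap fraction is e^(−t/τ); 87% covered ⇒ e^(−t/τ) = 0.130.
t = −τ ln(0.130) = 0.01930 × 2.040 = 0.03939 yr.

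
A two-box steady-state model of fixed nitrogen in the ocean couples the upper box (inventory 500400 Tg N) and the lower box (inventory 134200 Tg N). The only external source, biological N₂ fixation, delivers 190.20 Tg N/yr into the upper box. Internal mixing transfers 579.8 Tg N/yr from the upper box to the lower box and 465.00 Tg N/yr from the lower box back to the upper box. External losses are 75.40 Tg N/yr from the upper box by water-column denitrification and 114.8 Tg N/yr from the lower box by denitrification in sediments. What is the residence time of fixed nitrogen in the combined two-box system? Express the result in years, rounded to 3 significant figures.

3340 yr

Residence time in the combined system uses the total inventory and the total *external* removal — internal exchanges between the two boxes cancel.
M_total = 500400 + 134200 = 634600 Tg N.
ΣF_external_out = 75.40 + 114.8 = 190.20 Tg N/yr.
τ = M_total / ΣF_ext = 634600 / 190.20 = 3336 yr.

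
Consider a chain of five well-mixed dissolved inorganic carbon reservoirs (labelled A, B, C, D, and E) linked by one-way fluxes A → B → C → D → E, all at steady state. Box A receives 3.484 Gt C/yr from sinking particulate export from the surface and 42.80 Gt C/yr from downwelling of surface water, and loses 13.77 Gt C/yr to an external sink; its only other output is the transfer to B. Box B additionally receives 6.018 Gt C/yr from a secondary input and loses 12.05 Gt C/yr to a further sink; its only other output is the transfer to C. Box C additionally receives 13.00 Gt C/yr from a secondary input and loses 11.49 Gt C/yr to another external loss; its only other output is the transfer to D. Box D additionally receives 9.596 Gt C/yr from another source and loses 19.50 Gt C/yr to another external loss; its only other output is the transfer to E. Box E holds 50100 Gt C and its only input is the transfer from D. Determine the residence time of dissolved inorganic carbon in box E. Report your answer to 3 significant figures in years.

Box A: F(A→B) = (3.484 + 42.80) − 13.77 = 32.514 Gt C/yr.
Box B: F(B→C) = (32.514 + 6.018) − 12.05 = 26.482 Gt C/yr.
Box C: F(C→D) = (26.482 + 13.00) − 11.49 = 27.992 Gt C/yr.
Box D: F(D→E) = (27.992 + 9.596) − 19.50 = 18.088 Gt C/yr.
Box E throughput = its input = 18.088 Gt C/yr; τ = 50100 / 18.088 = 2770 yr.

2770 yr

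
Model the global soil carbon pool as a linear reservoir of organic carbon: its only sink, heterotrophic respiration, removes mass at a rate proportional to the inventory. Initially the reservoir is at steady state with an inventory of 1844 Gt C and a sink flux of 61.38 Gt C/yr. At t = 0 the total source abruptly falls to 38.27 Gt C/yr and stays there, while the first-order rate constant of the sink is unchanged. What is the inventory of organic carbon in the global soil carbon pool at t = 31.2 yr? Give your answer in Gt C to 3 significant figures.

1400 Gt C

τ = M₀/F₀ = 1844/61.38 = 30.04 yr; rate constant k = 1/τ.
New steady state M_∞ = F₁/k = F₁·τ = 38.27 × 30.04 = 1149.7 Gt C.
M(t) = M_∞ + (M₀ − M_∞)·e^(−t/τ); t/τ = 31.2/30.04 = 1.039, so e^(−t/τ) = 0.3540.
M(t) = 1149.7 + 694.3 × 0.3540 = 1395.5 Gt C.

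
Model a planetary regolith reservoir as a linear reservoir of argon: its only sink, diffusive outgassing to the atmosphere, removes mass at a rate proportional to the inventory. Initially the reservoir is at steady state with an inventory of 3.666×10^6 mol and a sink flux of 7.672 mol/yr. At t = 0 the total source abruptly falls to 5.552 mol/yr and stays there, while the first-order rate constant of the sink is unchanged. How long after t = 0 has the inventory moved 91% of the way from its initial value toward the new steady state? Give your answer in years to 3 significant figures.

τ = M₀/F₀ = 3.666×10^6/7.672 = 477800 yr.
The remaining gap fraction is e^(−t/τ); 91% covered ⇒ e^(−t/τ) = 0.0900.
t = −τ ln(0.0900) = 477800 × 2.408 = 1.151×10^6 yr.

1.15×10^6 yr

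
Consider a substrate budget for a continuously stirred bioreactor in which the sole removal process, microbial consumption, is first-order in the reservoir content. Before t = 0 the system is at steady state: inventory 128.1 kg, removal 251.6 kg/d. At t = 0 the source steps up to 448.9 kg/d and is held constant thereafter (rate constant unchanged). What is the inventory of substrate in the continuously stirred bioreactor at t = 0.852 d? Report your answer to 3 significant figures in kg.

Residence time τ = M₀/F₀ = 0.5091 d. The eventual steady state is M_∞ = M₀·(F₁/F₀) = 128.1 × 448.9/251.6 = 228.55 kg.
The anomaly ΔM(t) = M(t) − M_∞ decays as ΔM₀·e^(−t/τ) with ΔM₀ = 128.1 − 228.55 = −100.5 kg.
At t = 0.852 d, e^(−t/τ) = e^(−1.673) = 0.1876, so ΔM = −18.85 kg and M = 228.55 − 18.85 = 209.71 kg.

210 kg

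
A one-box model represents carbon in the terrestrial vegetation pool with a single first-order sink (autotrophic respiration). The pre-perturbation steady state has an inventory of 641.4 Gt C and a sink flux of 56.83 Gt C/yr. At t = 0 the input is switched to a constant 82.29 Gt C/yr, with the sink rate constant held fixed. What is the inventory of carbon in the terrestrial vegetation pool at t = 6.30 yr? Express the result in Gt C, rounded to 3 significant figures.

τ = M₀/F₀ = 641.4/56.83 = 11.29 yr; rate constant k = 1/τ.
New steady state M_∞ = F₁/k = F₁·τ = 82.29 × 11.29 = 928.75 Gt C.
M(t) = M_∞ + (M₀ − M_∞)·e^(−t/τ); t/τ = 6.30/11.29 = 0.5582, so e^(−t/τ) = 0.5722.
M(t) = 928.75 − 287.3 × 0.5722 = 764.32 Gt C.

764 Gt C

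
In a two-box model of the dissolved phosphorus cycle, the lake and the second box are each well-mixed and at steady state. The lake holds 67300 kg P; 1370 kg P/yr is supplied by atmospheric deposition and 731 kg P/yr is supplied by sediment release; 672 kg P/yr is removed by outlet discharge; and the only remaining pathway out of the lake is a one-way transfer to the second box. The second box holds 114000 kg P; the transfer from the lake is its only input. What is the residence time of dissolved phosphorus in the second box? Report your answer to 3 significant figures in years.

79.8 yr

Balance the lake: ΣF_in = 1370 + 731 = 2101.0 kg P/yr.
Transfer to the second box = ΣF_in − (672) = 1429.0 kg P/yr.
At steady state the output of the second box equals its input, 1429.0 kg P/yr.
τ = M / F = 114000 / 1429.0 = 79.78 yr.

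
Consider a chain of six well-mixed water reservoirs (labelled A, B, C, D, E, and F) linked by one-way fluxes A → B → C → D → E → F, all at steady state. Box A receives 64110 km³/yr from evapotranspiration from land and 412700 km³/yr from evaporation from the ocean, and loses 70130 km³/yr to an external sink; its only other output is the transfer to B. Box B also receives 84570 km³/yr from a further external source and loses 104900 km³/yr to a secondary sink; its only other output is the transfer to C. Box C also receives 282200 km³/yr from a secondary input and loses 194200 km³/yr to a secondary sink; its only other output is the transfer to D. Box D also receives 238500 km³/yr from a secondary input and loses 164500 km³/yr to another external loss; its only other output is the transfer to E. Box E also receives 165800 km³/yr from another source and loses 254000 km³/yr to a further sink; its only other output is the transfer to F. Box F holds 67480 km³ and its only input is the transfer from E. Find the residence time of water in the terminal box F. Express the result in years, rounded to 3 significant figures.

Box A: F(A→B) = (64110 + 412700) − 70130 = 406680 km³/yr.
Box B: F(B→C) = (406680 + 84570) − 104900 = 386350 km³/yr.
Box C: F(C→D) = (386350 + 282200) − 194200 = 474350 km³/yr.
Box D: F(D→E) = (474350 + 238500) − 164500 = 548350 km³/yr.
Box E: F(E→F) = (548350 + 165800) − 254000 = 460150 km³/yr.
Box F throughput = its input = 460150 km³/yr; τ = 67480 / 460150 = 0.1466 yr.

0.147 yr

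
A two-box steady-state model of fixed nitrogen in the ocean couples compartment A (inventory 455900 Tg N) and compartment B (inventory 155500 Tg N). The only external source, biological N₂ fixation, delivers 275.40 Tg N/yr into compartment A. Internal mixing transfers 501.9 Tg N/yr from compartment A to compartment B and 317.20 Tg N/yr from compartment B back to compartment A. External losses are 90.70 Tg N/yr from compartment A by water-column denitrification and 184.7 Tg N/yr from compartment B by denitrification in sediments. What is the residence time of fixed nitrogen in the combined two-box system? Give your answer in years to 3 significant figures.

Residence time in the combined system uses the total inventory and the total *external* removal — internal exchanges between the two boxes cancel.
M_total = 455900 + 155500 = 611400 Tg N.
ΣF_external_out = 90.70 + 184.7 = 275.40 Tg N/yr.
τ = M_total / ΣF_ext = 611400 / 275.40 = 2220 yr.

2220 yr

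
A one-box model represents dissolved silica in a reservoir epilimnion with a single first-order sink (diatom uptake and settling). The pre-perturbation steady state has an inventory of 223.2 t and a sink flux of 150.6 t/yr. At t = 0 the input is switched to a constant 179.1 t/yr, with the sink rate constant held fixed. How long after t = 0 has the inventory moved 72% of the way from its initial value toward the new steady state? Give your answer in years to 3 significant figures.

1.89 yr

τ = M₀/F₀ = 223.2/150.6 = 1.482 yr.
The remaining gap fraction is e^(−t/τ); 72% covered ⇒ e^(−t/τ) = 0.280.
t = −τ ln(0.280) = 1.482 × 1.273 = 1.887 yr.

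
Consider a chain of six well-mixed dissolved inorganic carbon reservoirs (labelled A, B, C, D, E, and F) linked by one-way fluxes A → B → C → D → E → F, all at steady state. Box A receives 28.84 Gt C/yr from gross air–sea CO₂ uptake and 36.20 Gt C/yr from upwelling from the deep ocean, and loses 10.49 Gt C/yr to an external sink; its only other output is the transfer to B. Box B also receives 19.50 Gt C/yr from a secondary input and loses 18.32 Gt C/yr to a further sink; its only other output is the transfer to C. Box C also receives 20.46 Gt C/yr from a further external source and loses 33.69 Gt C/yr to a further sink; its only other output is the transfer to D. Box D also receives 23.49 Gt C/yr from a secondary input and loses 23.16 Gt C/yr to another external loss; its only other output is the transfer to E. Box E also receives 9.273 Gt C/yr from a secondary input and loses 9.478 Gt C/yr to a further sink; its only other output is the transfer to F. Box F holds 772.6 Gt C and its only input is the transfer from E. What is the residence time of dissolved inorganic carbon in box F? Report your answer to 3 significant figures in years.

18.1 yr

Box A: F(A→B) = (28.84 + 36.20) − 10.49 = 54.550 Gt C/yr.
Box B: F(B→C) = (54.550 + 19.50) − 18.32 = 55.730 Gt C/yr.
Box C: F(C→D) = (55.730 + 20.46) − 33.69 = 42.500 Gt C/yr.
Box D: F(D→E) = (42.500 + 23.49) − 23.16 = 42.830 Gt C/yr.
Box E: F(E→F) = (42.830 + 9.273) − 9.478 = 42.625 Gt C/yr.
Box F throughput = its input = 42.625 Gt C/yr; τ = 772.6 / 42.625 = 18.13 yr.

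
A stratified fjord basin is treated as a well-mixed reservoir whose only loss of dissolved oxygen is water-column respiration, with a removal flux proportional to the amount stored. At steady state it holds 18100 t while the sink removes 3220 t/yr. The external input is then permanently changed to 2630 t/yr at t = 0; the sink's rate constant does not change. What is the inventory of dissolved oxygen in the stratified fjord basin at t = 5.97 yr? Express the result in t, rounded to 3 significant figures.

τ = M₀/F₀ = 18100/3220 = 5.621 yr; rate constant k = 1/τ.
New steady state M_∞ = F₁/k = F₁·τ = 2630 × 5.621 = 14784 t.
M(t) = M_∞ + (M₀ − M_∞)·e^(−t/τ); t/τ = 5.97/5.621 = 1.062, so e^(−t/τ) = 0.3457.
M(t) = 14784 + 3316 × 0.3457 = 15930 t.

15900 t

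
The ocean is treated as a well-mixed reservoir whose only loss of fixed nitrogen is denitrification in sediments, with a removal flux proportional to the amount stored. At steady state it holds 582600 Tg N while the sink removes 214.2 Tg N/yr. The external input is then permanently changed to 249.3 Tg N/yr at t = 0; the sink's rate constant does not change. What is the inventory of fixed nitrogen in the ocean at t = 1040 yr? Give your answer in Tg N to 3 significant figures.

613000 Tg N

The sink rate constant is k = F₀/M₀ = 214.2/582600 = 0.0003677 yr⁻¹.
Solving dM/dt = F₁ − kM with M(0) = M₀ gives M(t) = F₁/k + (M₀ − F₁/k)·e^(−kt).
F₁/k = 249.3/0.0003677 = 678070 Tg N; kt = 0.0003677 × 1040 = 0.3824, e^(−kt) = 0.6822.
M(1040) = 678070 + (582600 − 678070) × 0.6822 = 678070 − 65130 = 612940 Tg N.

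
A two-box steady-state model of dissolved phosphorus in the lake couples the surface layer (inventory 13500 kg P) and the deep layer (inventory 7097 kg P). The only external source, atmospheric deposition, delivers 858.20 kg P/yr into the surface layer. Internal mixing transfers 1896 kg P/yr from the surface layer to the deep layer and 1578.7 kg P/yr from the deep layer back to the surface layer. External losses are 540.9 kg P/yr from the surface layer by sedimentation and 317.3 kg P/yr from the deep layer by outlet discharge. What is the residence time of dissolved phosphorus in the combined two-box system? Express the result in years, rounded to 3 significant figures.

24.0 yr

Treat the two boxes together as one reservoir: the mixing fluxes between them are internal recycling, so τ = ΣM / Σ(external losses).
M_total = 13500 + 7097 = 20597 kg P.
ΣF_external_out = 540.9 + 317.3 = 858.20 kg P/yr.
τ = M_total / ΣF_ext = 20597 / 858.20 = 24.00 yr.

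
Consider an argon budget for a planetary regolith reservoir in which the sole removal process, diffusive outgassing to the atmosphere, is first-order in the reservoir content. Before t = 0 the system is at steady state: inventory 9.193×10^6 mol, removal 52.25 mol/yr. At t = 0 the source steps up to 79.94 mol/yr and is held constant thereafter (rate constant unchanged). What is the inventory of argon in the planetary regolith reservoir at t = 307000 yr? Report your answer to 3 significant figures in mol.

1.32×10^7 mol

The sink rate constant is k = F₀/M₀ = 52.25/9.193×10^6 = 5.684×10^-6 yr⁻¹.
Solving dM/dt = F₁ − kM with M(0) = M₀ gives M(t) = F₁/k + (M₀ − F₁/k)·e^(−kt).
F₁/k = 79.94/5.684×10^-6 = 1.4065×10^7 mol; kt = 5.684×10^-6 × 307000 = 1.745, e^(−kt) = 0.1747.
M(307000) = 1.4065×10^7 + (9.193×10^6 − 1.4065×10^7) × 0.1747 = 1.4065×10^7 − 850900 = 1.3214×10^7 mol.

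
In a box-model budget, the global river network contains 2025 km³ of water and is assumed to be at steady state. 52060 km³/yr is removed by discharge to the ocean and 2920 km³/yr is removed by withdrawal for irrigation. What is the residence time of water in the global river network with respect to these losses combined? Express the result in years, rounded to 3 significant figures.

Total removal = 52060 + 2920 = 54980 km³/yr.
τ = M / ΣF_out = 2025 / 54980 = 0.03683 yr.

0.0368 yr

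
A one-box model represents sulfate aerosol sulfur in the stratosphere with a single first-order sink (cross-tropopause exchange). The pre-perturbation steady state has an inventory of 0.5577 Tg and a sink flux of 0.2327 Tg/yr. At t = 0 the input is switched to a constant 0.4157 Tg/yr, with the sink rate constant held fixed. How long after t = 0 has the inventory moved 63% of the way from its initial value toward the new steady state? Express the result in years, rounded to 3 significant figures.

τ = M₀/F₀ = 0.5577/0.2327 = 2.397 yr.
The remaining gap fraction is e^(−t/τ); 63% covered ⇒ e^(−t/τ) = 0.370.
t = −τ ln(0.370) = 2.397 × 0.9943 = 2.383 yr.

2.38 yr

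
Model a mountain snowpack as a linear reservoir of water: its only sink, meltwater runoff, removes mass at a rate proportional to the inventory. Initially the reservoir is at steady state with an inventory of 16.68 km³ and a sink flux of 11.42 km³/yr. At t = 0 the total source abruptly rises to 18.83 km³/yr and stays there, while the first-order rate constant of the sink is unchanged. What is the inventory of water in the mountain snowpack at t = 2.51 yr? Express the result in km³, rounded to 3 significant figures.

The sink rate constant is k = F₀/M₀ = 11.42/16.68 = 0.6847 yr⁻¹.
Solving dM/dt = F₁ − kM with M(0) = M₀ gives M(t) = F₁/k + (M₀ − F₁/k)·e^(−kt).
F₁/k = 18.83/0.6847 = 27.503 km³; kt = 0.6847 × 2.51 = 1.718, e^(−kt) = 0.1793.
M(2.51) = 27.503 + (16.68 − 27.503) × 0.1793 = 27.503 − 1.941 = 25.562 km³.

25.6 km³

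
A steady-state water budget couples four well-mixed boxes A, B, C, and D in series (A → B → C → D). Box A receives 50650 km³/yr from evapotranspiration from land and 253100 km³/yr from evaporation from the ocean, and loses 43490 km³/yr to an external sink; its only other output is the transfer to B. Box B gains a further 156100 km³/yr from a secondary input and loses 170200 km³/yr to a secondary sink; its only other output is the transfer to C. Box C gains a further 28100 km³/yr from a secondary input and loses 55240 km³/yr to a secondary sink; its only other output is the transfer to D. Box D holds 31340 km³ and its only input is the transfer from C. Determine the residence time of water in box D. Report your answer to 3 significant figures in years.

Box A: F(A→B) = (50650 + 253100) − 43490 = 260260 km³/yr.
Box B: F(B→C) = (260260 + 156100) − 170200 = 246160 km³/yr.
Box C: F(C→D) = (246160 + 28100) − 55240 = 219020 km³/yr.
Box D throughput = its input = 219020 km³/yr; τ = 31340 / 219020 = 0.1431 yr.

0.143 yr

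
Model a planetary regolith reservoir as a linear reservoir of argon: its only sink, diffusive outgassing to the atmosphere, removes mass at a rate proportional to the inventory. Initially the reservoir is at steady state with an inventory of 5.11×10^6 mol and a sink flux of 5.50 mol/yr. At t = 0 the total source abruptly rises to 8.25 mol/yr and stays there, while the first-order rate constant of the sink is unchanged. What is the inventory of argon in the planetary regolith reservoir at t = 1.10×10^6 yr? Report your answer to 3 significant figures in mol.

6.88×10^6 mol

τ = M₀/F₀ = 5.11×10^6/5.50 = 929100 yr; rate constant k = 1/τ.
New steady state M_∞ = F₁/k = F₁·τ = 8.25 × 929100 = 7.6650×10^6 mol.
M(t) = M_∞ + (M₀ − M_∞)·e^(−t/τ); t/τ = 1.10×10^6/929100 = 1.184, so e^(−t/τ) = 0.3061.
M(t) = 7.6650×10^6 − 2.555×10^6 × 0.3061 = 6.8830×10^6 mol.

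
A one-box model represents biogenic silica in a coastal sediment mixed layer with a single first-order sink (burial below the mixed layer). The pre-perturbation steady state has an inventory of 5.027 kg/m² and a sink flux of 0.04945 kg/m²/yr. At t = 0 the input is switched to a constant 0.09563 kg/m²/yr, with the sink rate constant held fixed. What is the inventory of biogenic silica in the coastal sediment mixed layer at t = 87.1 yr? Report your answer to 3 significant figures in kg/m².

7.73 kg/m²

The sink rate constant is k = F₀/M₀ = 0.04945/5.027 = 0.009837 yr⁻¹.
Solving dM/dt = F₁ − kM with M(0) = M₀ gives M(t) = F₁/k + (M₀ − F₁/k)·e^(−kt).
F₁/k = 0.09563/0.009837 = 9.7216 kg/m²; kt = 0.009837 × 87.1 = 0.8568, e^(−kt) = 0.4245.
M(87.1) = 9.7216 + (5.027 − 9.7216) × 0.4245 = 9.7216 − 1.993 = 7.7286 kg/m².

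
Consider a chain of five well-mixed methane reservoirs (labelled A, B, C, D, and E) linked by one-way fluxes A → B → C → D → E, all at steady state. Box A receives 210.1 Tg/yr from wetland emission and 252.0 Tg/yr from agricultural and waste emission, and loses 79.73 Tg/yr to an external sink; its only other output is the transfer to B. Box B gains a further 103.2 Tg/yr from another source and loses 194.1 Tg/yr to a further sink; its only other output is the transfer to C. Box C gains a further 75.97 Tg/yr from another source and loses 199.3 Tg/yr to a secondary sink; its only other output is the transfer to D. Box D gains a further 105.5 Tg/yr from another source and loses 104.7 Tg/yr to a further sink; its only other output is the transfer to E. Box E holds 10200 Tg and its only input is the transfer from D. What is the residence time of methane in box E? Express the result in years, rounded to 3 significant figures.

60.4 yr

Box A: F(A→B) = (210.1 + 252.0) − 79.73 = 382.37 Tg/yr.
Box B: F(B→C) = (382.37 + 103.2) − 194.1 = 291.47 Tg/yr.
Box C: F(C→D) = (291.47 + 75.97) − 199.3 = 168.14 Tg/yr.
Box D: F(D→E) = (168.14 + 105.5) − 104.7 = 168.94 Tg/yr.
Box E throughput = its input = 168.94 Tg/yr; τ = 10200 / 168.94 = 60.38 yr.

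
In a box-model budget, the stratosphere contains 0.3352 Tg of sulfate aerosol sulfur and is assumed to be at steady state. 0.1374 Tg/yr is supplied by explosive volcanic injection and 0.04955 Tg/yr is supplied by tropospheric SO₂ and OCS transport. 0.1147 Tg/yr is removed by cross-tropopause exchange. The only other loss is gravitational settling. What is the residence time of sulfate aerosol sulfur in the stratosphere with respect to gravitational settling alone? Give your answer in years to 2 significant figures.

4.6 yr

At steady state ΣF_in = ΣF_out.
ΣF_in = 0.1374 + 0.04955 = 0.18695 Tg/yr.
Gravitational settling flux = ΣF_in − (0.1147) = 0.18695 − 0.1147 = 0.07225 Tg/yr.
τ = M / F = 0.3352 / 0.07225 = 4.639 yr.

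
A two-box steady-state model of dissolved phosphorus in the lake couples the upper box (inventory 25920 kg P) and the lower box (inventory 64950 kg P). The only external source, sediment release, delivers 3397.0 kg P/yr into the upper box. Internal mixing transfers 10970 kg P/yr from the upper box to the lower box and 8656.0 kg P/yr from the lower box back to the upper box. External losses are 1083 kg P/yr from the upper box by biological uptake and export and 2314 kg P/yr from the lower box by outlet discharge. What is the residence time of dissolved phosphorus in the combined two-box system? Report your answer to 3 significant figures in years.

Treat the two boxes together as one reservoir: the mixing fluxes between them are internal recycling, so τ = ΣM / Σ(external losses).
M_total = 25920 + 64950 = 90870 kg P.
ΣF_external_out = 1083 + 2314 = 3397.0 kg P/yr.
τ = M_total / ΣF_ext = 90870 / 3397.0 = 26.75 yr.

26.8 yr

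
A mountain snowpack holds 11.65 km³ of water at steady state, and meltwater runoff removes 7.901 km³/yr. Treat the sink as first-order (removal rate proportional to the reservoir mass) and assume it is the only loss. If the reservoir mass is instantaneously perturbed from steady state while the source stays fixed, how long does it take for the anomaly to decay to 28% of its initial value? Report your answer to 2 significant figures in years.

For a linear reservoir the anomaly decays as exp(−t/τ) with τ = M/F = 11.65/7.901 = 1.474 yr.
exp(−t/τ) = 0.28 ⇒ t = −τ ln(0.28) = 1.474 × 1.273 = 1.877 yr.

1.9 yr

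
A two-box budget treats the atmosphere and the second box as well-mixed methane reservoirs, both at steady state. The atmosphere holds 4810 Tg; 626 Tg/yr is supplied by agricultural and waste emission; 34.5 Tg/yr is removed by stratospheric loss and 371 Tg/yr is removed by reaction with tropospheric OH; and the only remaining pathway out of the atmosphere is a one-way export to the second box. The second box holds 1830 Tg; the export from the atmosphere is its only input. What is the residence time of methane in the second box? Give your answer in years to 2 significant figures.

Balance the atmosphere: ΣF_in = 626.00 Tg/yr.
Export to the second box = ΣF_in − (34.5 + 371) = 220.50 Tg/yr.
At steady state the output of the second box equals its input, 220.50 Tg/yr.
τ = M / F = 1830 / 220.50 = 8.299 yr.

8.3 yr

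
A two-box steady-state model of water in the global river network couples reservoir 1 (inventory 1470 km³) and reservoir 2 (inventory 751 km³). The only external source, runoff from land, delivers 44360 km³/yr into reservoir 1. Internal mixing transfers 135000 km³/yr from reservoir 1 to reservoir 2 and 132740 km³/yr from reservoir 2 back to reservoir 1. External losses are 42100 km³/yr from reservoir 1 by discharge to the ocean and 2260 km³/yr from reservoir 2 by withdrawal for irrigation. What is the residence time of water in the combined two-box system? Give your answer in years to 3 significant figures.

0.0501 yr

For the system as a whole, the A↔B exchange is internal and contributes nothing to the throughput; only the external sinks remove mass.
M_total = 1470 + 751 = 2221.0 km³.
ΣF_external_out = 42100 + 2260 = 44360 km³/yr.
τ = M_total / ΣF_ext = 2221.0 / 44360 = 0.05007 yr.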